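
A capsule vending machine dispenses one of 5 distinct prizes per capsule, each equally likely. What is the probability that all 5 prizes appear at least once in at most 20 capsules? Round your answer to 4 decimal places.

Let A_i be the event that prize i is missing after 20 capsules. By inclusion–exclusion on the A_i,
P(all seen) = Σ_{j=0}^{5} (-1)^j C(5,j)((5-j)/5)^20
= 1.00000 - 0.05765 + 0.00037 - 0.00000 + 0.00000 - 0.00000
= 0.94272.

0.9427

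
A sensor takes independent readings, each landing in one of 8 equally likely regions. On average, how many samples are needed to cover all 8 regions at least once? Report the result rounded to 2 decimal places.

After k distinct regions have appeared, the next sample gives a new one with probability (8-k)/8, so the expected wait for the (k+1)-th is 8/(8-k).
E[T] = 8/8 + 8/7 + 8/6 + ... + 8/2 + 8/1 = 8·H_{8}.
H_{8} = 2.718, so E[T] = 21.743.

21.74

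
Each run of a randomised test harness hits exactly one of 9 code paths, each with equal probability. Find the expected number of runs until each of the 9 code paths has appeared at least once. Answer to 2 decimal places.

25.46

Split into phases: going from k distinct to k+1 distinct takes on average 9/(9-k) runs.
E[T] = 9/9 + 9/8 + 9/7 + ... + 9/2 + 9/1 = 9·H_{9}.
H_{9} = 2.829, so E[T] = 25.461.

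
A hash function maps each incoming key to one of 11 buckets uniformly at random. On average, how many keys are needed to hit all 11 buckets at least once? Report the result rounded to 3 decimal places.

The wait to go from k to k+1 distinct buckets is geometric with mean 11/(11-k).
E[T] = 11/11 + 11/10 + 11/9 + ... + 11/2 + 11/1 = 11·H_{11}.
H_{11} = 3.0199, so E[T] = 33.2187.

33.219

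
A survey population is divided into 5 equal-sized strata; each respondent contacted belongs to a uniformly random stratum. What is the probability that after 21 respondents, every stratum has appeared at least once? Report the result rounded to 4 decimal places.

0.9541

Let A_i be the event that stratum i is missing after 21 respondents. By inclusion–exclusion on the A_i,
P(all seen) = Σ_{j=0}^{5} (-1)^j C(5,j)((5-j)/5)^21
= 1.00000 - 0.04612 + 0.00022 - 0.00000 + 0.00000 - 0.00000
= 0.95410.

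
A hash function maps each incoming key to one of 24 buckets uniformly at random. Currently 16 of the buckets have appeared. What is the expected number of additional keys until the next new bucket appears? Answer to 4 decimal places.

3.0000

The number of keys until the next new bucket is geometric with success probability 8/24, so its mean is 24/8.
E = 24/8 = 3.00000.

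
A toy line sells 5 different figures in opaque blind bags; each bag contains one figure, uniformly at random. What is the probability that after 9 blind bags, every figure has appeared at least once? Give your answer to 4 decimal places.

Let A_i be the event that figure i is missing after 9 blind bags. By inclusion–exclusion on the A_i,
P(all seen) = Σ_{j=0}^{5} (-1)^j C(5,j)((5-j)/5)^9
= 1.00000 - 0.67109 + 0.10078 - 0.00262 + 0.00000 - 0.00000
= 0.42707.

0.4271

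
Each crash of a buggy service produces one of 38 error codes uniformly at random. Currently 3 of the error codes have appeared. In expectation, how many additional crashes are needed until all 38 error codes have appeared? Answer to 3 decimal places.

With k distinct error codes already seen, the next new one takes an expected 38/(38-k) crashes.
Sum over k = 3,...,37: E = 38/35 + 38/34 + 38/33 + ... + 38/2 + 38/1 = 157.5777.

157.578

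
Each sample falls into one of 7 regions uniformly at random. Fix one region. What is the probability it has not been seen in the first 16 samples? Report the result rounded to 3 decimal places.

Each sample misses the fixed region with probability (7-1)/7 = 6/7, independently.
P(still missing after 16) = (6/7)^16 = 0.0849.

0.085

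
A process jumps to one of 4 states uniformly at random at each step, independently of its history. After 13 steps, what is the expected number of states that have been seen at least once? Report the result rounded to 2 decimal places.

For each state, P(seen in 13 steps) = 1 - (3/4)^13 = 0.976.
By linearity of expectation, E[distinct seen] = 4·(1 - (3/4)^13) = 3.905.

3.90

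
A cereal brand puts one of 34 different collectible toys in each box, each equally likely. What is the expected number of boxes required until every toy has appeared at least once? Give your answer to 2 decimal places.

140.02

After k distinct toys have appeared, the next box gives a new one with probability (34-k)/34, so the expected wait for the (k+1)-th is 34/(34-k).
E[T] = 34/34 + 34/33 + 34/32 + ... + 34/2 + 34/1 = 34·H_{34}.
H_{34} = 4.118, so E[T] = 140.019.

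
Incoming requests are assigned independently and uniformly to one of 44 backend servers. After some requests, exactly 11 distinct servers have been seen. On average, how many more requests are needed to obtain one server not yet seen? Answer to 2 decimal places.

1.33

The number of requests until the next new server is geometric with success probability 33/44, so its mean is 44/33.
E = 44/33 = 1.333.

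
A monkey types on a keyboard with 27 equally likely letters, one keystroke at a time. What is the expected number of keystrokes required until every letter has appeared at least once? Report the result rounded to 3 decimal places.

The wait to go from k to k+1 distinct letters is geometric with mean 27/(27-k).
E[T] = 27/27 + 27/26 + 27/25 + ... + 27/2 + 27/1 = 27·H_{27}.
H_{27} = 3.8915, so E[T] = 105.0693.

105.069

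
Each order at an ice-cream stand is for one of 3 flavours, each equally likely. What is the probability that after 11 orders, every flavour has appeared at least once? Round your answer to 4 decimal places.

0.9653

By inclusion–exclusion over which flavours are missing,
P(all seen) = Σ_{j=0}^{3} (-1)^j C(3,j)((3-j)/3)^11
= 1.00000 - 0.03468 + 0.00002 - 0.00000
= 0.96533.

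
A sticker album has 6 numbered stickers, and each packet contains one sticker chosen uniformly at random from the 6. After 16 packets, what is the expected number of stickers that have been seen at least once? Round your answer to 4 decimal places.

For each sticker, P(seen in 16 packets) = 1 - (5/6)^16 = 0.94591.
By linearity of expectation, E[distinct seen] = 6·(1 - (5/6)^16) = 5.67547.

5.6755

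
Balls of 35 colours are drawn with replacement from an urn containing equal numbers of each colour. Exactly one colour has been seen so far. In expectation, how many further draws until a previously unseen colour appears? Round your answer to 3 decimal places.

1.029

The number of draws until the next new colour is geometric with success probability 34/35, so its mean is 35/34.
E = 35/34 = 1.0294.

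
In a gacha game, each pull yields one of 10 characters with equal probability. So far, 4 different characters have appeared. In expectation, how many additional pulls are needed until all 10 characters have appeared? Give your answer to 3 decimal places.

The wait to go from k to k+1 distinct characters is geometric with mean 10/(10-k).
Sum over k = 4,...,9: E = 10/6 + 10/5 + 10/4 + 10/3 + 10/2 + 10/1 = 24.5000.

24.500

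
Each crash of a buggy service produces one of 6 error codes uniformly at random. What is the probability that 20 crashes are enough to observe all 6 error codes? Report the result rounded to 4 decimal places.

By inclusion–exclusion over which error codes are missing,
P(all seen) = Σ_{j=0}^{6} (-1)^j C(6,j)((6-j)/6)^20
= 1.00000 - 0.15650 + 0.00451 - 0.00002 + 0.00000 - 0.00000 + 0.00000
= 0.84799.

0.8480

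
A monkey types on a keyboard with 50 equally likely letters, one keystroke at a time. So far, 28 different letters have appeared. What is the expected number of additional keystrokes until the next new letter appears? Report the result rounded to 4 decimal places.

The number of keystrokes until the next new letter is geometric with success probability 22/50, so its mean is 50/22.
E = 50/22 = 2.27273.

2.2727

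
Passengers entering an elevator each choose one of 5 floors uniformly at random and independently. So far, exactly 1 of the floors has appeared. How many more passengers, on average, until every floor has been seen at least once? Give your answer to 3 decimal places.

10.417

From k distinct to k+1 distinct takes on average 5/(5-k) passengers.
Sum over k = 1,...,4: E = 5/4 + 5/3 + 5/2 + 5/1 = 10.4167.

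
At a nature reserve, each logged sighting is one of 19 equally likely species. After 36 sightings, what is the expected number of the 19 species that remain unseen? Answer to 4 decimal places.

2.7129

For each species, P(unseen after 36) = (18/19)^36 = 0.14278.
By linearity of expectation, E[unseen] = 19·(18/19)^36 = 2.71290.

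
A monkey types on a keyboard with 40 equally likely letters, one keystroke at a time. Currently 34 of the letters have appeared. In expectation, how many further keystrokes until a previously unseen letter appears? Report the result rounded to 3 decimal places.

Each keystroke yields a new letter with probability (40-34)/40 = 6/40, so the wait is geometric with mean 40/6.
E = 40/6 = 6.6667.

6.667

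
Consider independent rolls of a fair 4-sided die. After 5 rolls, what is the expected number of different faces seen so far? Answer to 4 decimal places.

3.0508

For each face, P(seen in 5 rolls) = 1 - (3/4)^5 = 0.76270.
By linearity of expectation, E[distinct seen] = 4·(1 - (3/4)^5) = 3.05078.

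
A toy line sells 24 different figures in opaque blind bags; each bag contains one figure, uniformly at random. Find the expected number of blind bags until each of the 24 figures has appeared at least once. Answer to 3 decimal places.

90.623

The wait to go from k to k+1 distinct figures is geometric with mean 24/(24-k).
E[T] = 24/24 + 24/23 + 24/22 + ... + 24/2 + 24/1 = 24·H_{24}.
H_{24} = 3.7760, so E[T] = 90.6230.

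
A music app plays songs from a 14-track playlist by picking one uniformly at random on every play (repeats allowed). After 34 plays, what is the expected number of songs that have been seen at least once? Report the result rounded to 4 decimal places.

For each song, P(seen in 34 plays) = 1 - (13/14)^34 = 0.91951.
By linearity of expectation, E[distinct seen] = 14·(1 - (13/14)^34) = 12.87319.

12.8732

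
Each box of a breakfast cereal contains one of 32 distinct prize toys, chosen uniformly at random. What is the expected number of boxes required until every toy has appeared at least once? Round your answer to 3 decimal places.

129.872

After k distinct toys have appeared, the next box gives a new one with probability (32-k)/32, so the expected wait for the (k+1)-th is 32/(32-k).
E[T] = 32/32 + 32/31 + 32/30 + ... + 32/2 + 32/1 = 32·H_{32}.
H_{32} = 4.0585, so E[T] = 129.8718.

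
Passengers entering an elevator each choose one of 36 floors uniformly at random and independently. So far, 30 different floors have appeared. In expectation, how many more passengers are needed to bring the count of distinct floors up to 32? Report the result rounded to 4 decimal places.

13.2000

The wait to go from k to k+1 distinct floors is geometric with mean 36/(36-k).
Sum over k = 30,...,31: E = 36/6 + 36/5 = 13.20000.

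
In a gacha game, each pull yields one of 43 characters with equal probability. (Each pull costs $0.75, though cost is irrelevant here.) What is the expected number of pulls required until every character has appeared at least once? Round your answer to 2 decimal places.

Split into phases: going from k distinct to k+1 distinct takes on average 43/(43-k) pulls.
E[T] = 43/43 + 43/42 + 43/41 + ... + 43/2 + 43/1 = 43·H_{43}.
H_{43} = 4.350, so E[T] = 187.050.

187.05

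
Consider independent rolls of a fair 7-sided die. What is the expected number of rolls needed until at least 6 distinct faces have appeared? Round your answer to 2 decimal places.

With k distinct faces already seen, the next new one arrives after an expected 7/(7-k) rolls.
Sum over k = 0,...,5: E = 7/7 + 7/6 + 7/5 + 7/4 + 7/3 + 7/2 = 11.150.

11.15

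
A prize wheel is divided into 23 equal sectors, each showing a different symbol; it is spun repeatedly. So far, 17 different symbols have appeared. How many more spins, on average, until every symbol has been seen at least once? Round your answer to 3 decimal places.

56.350

From k distinct to k+1 distinct takes on average 23/(23-k) spins.
Sum over k = 17,...,22: E = 23/6 + 23/5 + 23/4 + 23/3 + 23/2 + 23/1 = 56.3500.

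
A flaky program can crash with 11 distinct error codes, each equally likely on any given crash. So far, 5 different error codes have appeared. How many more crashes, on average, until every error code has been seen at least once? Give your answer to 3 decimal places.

26.950

With k distinct error codes already seen, the next new one takes an expected 11/(11-k) crashes.
Sum over k = 5,...,10: E = 11/6 + 11/5 + 11/4 + 11/3 + 11/2 + 11/1 = 26.9500.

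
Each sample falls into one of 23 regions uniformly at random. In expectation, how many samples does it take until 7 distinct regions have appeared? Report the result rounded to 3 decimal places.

8.132

Going from k to k+1 distinct takes a geometric number of samples with mean 23/(23-k).
Sum over k = 0,...,6: E = 23/23 + 23/22 + 23/21 + ... + 23/18 + 23/17 = 8.1319.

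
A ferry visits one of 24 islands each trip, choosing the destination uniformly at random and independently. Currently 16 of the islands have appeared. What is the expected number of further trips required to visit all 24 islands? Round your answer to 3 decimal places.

65.229

The wait to go from k to k+1 distinct islands is geometric with mean 24/(24-k).
Sum over k = 16,...,23: E = 24/8 + 24/7 + 24/6 + ... + 24/2 + 24/1 = 65.2286.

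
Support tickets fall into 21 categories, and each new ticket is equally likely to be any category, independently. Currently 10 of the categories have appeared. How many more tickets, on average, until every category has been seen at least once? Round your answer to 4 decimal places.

The wait to go from k to k+1 distinct categories is geometric with mean 21/(21-k).
Sum over k = 10,...,20: E = 21/11 + 21/10 + 21/9 + ... + 21/2 + 21/1 = 63.41742.

63.4174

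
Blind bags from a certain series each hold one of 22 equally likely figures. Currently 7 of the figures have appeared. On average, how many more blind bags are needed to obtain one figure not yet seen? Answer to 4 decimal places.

The number of blind bags until the next new figure is geometric with success probability 15/22, so its mean is 22/15.
E = 22/15 = 1.46667.

1.4667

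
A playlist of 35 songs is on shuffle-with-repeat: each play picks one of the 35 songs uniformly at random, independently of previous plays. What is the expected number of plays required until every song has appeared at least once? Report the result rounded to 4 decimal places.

145.1373

The wait to go from k to k+1 distinct songs is geometric with mean 35/(35-k).
E[T] = 35/35 + 35/34 + 35/33 + ... + 35/2 + 35/1 = 35·H_{35}.
H_{35} = 4.14678, so E[T] = 145.13735.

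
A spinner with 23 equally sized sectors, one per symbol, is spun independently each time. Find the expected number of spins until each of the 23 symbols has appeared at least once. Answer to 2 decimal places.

The wait to go from k to k+1 distinct symbols is geometric with mean 23/(23-k).
E[T] = 23/23 + 23/22 + 23/21 + ... + 23/2 + 23/1 = 23·H_{23}.
H_{23} = 3.734, so E[T] = 85.889.

85.89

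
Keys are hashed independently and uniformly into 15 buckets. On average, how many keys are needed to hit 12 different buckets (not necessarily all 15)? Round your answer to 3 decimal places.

22.273

With k distinct buckets already seen, the next new one arrives after an expected 15/(15-k) keys.
Sum over k = 0,...,11: E = 15/15 + 15/14 + 15/13 + ... + 15/5 + 15/4 = 22.2734.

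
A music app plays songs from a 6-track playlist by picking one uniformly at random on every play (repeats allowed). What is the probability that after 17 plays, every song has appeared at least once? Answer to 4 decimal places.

0.7446

Let A_i be the event that song i is missing after 17 plays. By inclusion–exclusion on the A_i,
P(all seen) = Σ_{j=0}^{6} (-1)^j C(6,j)((6-j)/6)^17
= 1.00000 - 0.27044 + 0.01522 - 0.00015 + 0.00000 - 0.00000 + 0.00000
= 0.74463.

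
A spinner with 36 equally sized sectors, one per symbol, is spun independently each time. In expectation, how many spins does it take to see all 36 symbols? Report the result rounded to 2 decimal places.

150.28

The wait to go from k to k+1 distinct symbols is geometric with mean 36/(36-k).
E[T] = 36/36 + 36/35 + 36/34 + ... + 36/2 + 36/1 = 36·H_{36}.
H_{36} = 4.175, so E[T] = 150.284.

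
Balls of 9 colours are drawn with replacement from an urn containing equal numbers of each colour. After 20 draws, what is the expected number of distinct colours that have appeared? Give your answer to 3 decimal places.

For each colour, P(seen in 20 draws) = 1 - (8/9)^20 = 0.9052.
By linearity of expectation, E[distinct seen] = 9·(1 - (8/9)^20) = 8.1465.

8.147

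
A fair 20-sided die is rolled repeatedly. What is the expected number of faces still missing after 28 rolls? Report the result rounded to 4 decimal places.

For each face, P(unseen after 28) = (19/20)^28 = 0.23783.
By linearity of expectation, E[unseen] = 20·(19/20)^28 = 4.75654.

4.7565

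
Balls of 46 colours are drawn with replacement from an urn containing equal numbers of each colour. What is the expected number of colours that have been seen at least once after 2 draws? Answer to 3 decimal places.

For each colour, P(seen in 2 draws) = 1 - (45/46)^2 = 0.0430.
By linearity of expectation, E[distinct seen] = 46·(1 - (45/46)^2) = 1.9783.

1.978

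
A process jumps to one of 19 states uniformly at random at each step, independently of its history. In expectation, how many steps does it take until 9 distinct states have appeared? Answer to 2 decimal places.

11.76

Going from k to k+1 distinct takes a geometric number of steps with mean 19/(19-k).
Sum over k = 0,...,8: E = 19/19 + 19/18 + 19/17 + ... + 19/12 + 19/11 = 11.757.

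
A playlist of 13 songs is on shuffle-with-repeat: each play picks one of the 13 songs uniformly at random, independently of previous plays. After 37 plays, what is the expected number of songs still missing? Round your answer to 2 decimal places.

0.67

For each song, P(unseen after 37) = (12/13)^37 = 0.052.
By linearity of expectation, E[unseen] = 13·(12/13)^37 = 0.673.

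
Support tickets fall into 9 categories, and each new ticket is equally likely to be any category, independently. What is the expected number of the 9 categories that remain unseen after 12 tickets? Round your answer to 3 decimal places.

For each category, P(unseen after 12) = (8/9)^12 = 0.2433.
By linearity of expectation, E[unseen] = 9·(8/9)^12 = 2.1898.

2.190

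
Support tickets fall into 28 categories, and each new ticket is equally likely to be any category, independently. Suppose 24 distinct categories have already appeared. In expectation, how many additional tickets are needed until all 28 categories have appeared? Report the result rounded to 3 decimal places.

With k distinct categories already seen, the next new one takes an expected 28/(28-k) tickets.
Sum over k = 24,...,27: E = 28/4 + 28/3 + 28/2 + 28/1 = 58.3333.

58.333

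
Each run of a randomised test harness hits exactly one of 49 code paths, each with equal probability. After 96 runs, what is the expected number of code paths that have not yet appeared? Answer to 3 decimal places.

For each code path, P(unseen after 96) = (48/49)^96 = 0.1381.
By linearity of expectation, E[unseen] = 49·(48/49)^96 = 6.7691.

6.769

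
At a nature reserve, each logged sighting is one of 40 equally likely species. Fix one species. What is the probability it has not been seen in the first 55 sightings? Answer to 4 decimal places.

On each sighting the fixed species fails to appear with probability 39/40.
P(still missing after 55) = (39/40)^55 = 0.24846.

0.2485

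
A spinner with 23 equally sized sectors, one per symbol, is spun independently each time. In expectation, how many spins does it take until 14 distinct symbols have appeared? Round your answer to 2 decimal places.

Going from k to k+1 distinct takes a geometric number of spins with mean 23/(23-k).
Sum over k = 0,...,13: E = 23/23 + 23/22 + 23/21 + ... + 23/11 + 23/10 = 20.822.

20.82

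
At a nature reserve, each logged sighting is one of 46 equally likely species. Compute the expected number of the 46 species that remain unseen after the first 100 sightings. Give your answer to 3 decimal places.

For each species, P(unseen after 100) = (45/46)^100 = 0.1110.
By linearity of expectation, E[unseen] = 46·(45/46)^100 = 5.1077.

5.108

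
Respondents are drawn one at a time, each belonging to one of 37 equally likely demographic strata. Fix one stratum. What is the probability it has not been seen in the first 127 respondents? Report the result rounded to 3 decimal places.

0.031

On each respondent the fixed stratum fails to appear with probability 36/37.
P(still missing after 127) = (36/37)^127 = 0.0308.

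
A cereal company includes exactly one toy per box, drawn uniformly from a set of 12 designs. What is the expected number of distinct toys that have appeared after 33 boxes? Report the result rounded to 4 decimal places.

For each toy, P(seen in 33 boxes) = 1 - (11/12)^33 = 0.94338.
By linearity of expectation, E[distinct seen] = 12·(1 - (11/12)^33) = 11.32055.

11.3205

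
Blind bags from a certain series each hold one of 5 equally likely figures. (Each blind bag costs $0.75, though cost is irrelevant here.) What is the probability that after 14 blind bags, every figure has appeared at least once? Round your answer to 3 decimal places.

0.788

By inclusion–exclusion over which figures are missing,
P(all seen) = Σ_{j=0}^{5} (-1)^j C(5,j)((5-j)/5)^14
= 1.0000 - 0.2199 + 0.0078 - 0.0000 + 0.0000 - 0.0000
= 0.7879.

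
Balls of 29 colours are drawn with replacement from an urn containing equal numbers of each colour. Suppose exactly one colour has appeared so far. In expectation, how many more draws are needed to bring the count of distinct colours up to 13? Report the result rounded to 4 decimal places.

From k distinct to k+1 distinct takes on average 29/(29-k) draws.
Sum over k = 1,...,12: E = 29/28 + 29/27 + 29/26 + ... + 29/18 + 29/17 = 15.84682.

15.8468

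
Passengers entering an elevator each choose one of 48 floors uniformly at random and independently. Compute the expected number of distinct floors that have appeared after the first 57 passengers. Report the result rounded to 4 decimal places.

33.5433

For each floor, P(seen in 57 passengers) = 1 - (47/48)^57 = 0.69882.
By linearity of expectation, E[distinct seen] = 48·(1 - (47/48)^57) = 33.54332.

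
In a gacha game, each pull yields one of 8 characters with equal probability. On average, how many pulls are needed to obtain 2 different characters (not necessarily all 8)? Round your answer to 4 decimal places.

2.1429

With k distinct characters already seen, the next new one arrives after an expected 8/(8-k) pulls.
Sum over k = 0,...,1: E = 8/8 + 8/7 = 2.14286.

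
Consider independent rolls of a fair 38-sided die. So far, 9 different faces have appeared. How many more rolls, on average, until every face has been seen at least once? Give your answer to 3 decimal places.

From k distinct to k+1 distinct takes on average 38/(38-k) rolls.
Sum over k = 9,...,37: E = 38/29 + 38/28 + 38/27 + ... + 38/2 + 38/1 = 150.5428.

150.543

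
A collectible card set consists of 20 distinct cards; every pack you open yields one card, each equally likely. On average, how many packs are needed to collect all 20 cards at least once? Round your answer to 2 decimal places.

71.95

The wait to go from k to k+1 distinct cards is geometric with mean 20/(20-k).
E[T] = 20/20 + 20/19 + 20/18 + ... + 20/2 + 20/1 = 20·H_{20}.
H_{20} = 3.598, so E[T] = 71.955.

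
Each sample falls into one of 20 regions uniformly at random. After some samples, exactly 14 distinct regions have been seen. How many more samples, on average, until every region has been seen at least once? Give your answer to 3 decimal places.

From k distinct to k+1 distinct takes on average 20/(20-k) samples.
Sum over k = 14,...,19: E = 20/6 + 20/5 + 20/4 + 20/3 + 20/2 + 20/1 = 49.0000.

49.000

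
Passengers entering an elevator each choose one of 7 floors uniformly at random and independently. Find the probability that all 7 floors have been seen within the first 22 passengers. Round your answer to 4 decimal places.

Let A_i be the event that floor i is missing after 22 passengers. By inclusion–exclusion on the A_i,
P(all seen) = Σ_{j=0}^{7} (-1)^j C(7,j)((7-j)/7)^22
= 1.00000 - 0.23565 + 0.01281 - 0.00016 + 0.00000 - 0.00000 + 0.00000 - 0.00000
= 0.77700.

0.7770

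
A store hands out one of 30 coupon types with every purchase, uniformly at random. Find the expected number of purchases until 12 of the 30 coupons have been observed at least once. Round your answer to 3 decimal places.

Going from k to k+1 distinct takes a geometric number of purchases with mean 30/(30-k).
Sum over k = 0,...,11: E = 30/30 + 30/29 + 30/28 + ... + 30/20 + 30/19 = 14.9964.

14.996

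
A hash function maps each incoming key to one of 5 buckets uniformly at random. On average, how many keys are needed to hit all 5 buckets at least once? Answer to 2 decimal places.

11.42

Split into phases: going from k distinct to k+1 distinct takes on average 5/(5-k) keys.
E[T] = 5/5 + 5/4 + 5/3 + 5/2 + 5/1 = 5·H_{5}.
H_{5} = 2.283, so E[T] = 11.417.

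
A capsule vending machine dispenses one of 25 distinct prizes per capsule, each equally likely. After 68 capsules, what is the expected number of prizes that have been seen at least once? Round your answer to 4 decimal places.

23.4427

For each prize, P(seen in 68 capsules) = 1 - (24/25)^68 = 0.93771.
By linearity of expectation, E[distinct seen] = 25·(1 - (24/25)^68) = 23.44266.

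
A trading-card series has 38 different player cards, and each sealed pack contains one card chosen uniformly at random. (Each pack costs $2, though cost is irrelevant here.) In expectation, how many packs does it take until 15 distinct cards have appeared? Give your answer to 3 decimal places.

With k distinct cards already seen, the next new one arrives after an expected 38/(38-k) packs.
Sum over k = 0,...,14: E = 38/38 + 38/37 + 38/36 + ... + 38/25 + 38/24 = 18.7572.

18.757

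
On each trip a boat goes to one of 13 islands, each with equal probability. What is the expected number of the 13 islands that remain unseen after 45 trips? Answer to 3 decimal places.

0.355

For each island, P(unseen after 45) = (12/13)^45 = 0.0273.
By linearity of expectation, E[unseen] = 13·(12/13)^45 = 0.3545.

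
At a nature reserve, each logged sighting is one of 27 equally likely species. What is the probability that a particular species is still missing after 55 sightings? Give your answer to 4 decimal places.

On each sighting the fixed species fails to appear with probability 26/27.
P(still missing after 55) = (26/27)^55 = 0.12547.

0.1255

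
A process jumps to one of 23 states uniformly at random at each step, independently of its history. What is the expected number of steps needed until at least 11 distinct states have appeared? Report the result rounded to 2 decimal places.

Going from k to k+1 distinct takes a geometric number of steps with mean 23/(23-k).
Sum over k = 0,...,10: E = 23/23 + 23/22 + 23/21 + ... + 23/14 + 23/13 = 14.515.

14.51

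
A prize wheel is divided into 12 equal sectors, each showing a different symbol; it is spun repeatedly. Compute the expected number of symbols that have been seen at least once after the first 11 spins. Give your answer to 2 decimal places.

7.39

For each symbol, P(seen in 11 spins) = 1 - (11/12)^11 = 0.616.
By linearity of expectation, E[distinct seen] = 12·(1 - (11/12)^11) = 7.392.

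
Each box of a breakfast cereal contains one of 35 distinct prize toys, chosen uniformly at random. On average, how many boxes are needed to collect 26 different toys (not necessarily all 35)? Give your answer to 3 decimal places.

46.123

Going from k to k+1 distinct takes a geometric number of boxes with mean 35/(35-k).
Sum over k = 0,...,25: E = 35/35 + 35/34 + 35/33 + ... + 35/11 + 35/10 = 46.1235.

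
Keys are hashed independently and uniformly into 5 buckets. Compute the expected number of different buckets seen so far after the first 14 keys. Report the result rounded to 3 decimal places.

4.780

For each bucket, P(seen in 14 keys) = 1 - (4/5)^14 = 0.9560.
By linearity of expectation, E[distinct seen] = 5·(1 - (4/5)^14) = 4.7801.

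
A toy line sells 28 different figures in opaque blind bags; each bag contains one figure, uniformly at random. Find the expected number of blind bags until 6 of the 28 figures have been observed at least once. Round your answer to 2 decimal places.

6.62

With k distinct figures already seen, the next new one arrives after an expected 28/(28-k) blind bags.
Sum over k = 0,...,5: E = 28/28 + 28/27 + 28/26 + 28/25 + 28/24 + 28/23 = 6.618.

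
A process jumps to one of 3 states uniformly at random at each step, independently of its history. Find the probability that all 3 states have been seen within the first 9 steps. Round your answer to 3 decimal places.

By inclusion–exclusion over which states are missing,
P(all seen) = Σ_{j=0}^{3} (-1)^j C(3,j)((3-j)/3)^9
= 1.0000 - 0.0780 + 0.0002 - 0.0000
= 0.9221.

0.922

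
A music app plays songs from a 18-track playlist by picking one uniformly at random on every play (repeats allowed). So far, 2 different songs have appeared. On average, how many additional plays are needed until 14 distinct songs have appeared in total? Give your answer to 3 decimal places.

With k distinct songs already seen, the next new one takes an expected 18/(18-k) plays.
Sum over k = 2,...,13: E = 18/16 + 18/15 + 18/14 + ... + 18/6 + 18/5 = 23.3531.

23.353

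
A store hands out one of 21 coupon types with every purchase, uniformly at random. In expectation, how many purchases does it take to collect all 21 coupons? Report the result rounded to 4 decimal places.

76.5525

After k distinct coupons have appeared, the next purchase gives a new one with probability (21-k)/21, so the expected wait for the (k+1)-th is 21/(21-k).
E[T] = 21/21 + 21/20 + 21/19 + ... + 21/2 + 21/1 = 21·H_{21}.
H_{21} = 3.64536, so E[T] = 76.55253.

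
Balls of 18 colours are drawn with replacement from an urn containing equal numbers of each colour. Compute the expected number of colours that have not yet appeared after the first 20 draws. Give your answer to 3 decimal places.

For each colour, P(unseen after 20) = (17/18)^20 = 0.3188.
By linearity of expectation, E[unseen] = 18·(17/18)^20 = 5.7385.

5.739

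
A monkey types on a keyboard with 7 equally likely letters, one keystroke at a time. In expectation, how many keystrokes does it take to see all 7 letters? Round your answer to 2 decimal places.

After k distinct letters have appeared, the next keystroke gives a new one with probability (7-k)/7, so the expected wait for the (k+1)-th is 7/(7-k).
E[T] = 7/7 + 7/6 + 7/5 + ... + 7/2 + 7/1 = 7·H_{7}.
H_{7} = 2.593, so E[T] = 18.150.

18.15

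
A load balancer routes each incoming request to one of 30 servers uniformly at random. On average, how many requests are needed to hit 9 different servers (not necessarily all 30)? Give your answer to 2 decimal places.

Going from k to k+1 distinct takes a geometric number of requests with mean 30/(30-k).
Sum over k = 0,...,8: E = 30/30 + 30/29 + 30/28 + ... + 30/23 + 30/22 = 10.489.

10.49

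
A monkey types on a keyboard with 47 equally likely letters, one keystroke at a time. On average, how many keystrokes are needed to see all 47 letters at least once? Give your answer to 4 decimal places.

208.5843

After k distinct letters have appeared, the next keystroke gives a new one with probability (47-k)/47, so the expected wait for the (k+1)-th is 47/(47-k).
E[T] = 47/47 + 47/46 + 47/45 + ... + 47/2 + 47/1 = 47·H_{47}.
H_{47} = 4.43796, so E[T] = 208.58430.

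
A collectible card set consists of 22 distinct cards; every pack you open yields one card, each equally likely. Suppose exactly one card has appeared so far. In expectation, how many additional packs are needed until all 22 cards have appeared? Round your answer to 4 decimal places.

80.1979

The wait to go from k to k+1 distinct cards is geometric with mean 22/(22-k).
Sum over k = 1,...,21: E = 22/21 + 22/20 + 22/19 + ... + 22/2 + 22/1 = 80.19789.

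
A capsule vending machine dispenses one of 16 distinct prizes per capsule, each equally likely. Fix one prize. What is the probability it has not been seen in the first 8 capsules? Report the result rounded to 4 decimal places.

0.5967

Each capsule misses the fixed prize with probability (16-1)/16 = 15/16, independently.
P(still missing after 8) = (15/16)^8 = 0.59672.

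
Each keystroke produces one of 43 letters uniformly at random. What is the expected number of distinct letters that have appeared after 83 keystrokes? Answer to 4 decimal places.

36.9007

For each letter, P(seen in 83 keystrokes) = 1 - (42/43)^83 = 0.85816.
By linearity of expectation, E[distinct seen] = 43·(1 - (42/43)^83) = 36.90073.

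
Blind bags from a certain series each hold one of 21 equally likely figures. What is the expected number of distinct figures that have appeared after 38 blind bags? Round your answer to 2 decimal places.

17.71

For each figure, P(seen in 38 blind bags) = 1 - (20/21)^38 = 0.843.
By linearity of expectation, E[distinct seen] = 21·(1 - (20/21)^38) = 17.711.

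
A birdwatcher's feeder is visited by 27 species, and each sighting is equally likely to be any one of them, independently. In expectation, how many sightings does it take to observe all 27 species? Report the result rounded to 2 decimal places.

105.07

After k distinct species have appeared, the next sighting gives a new one with probability (27-k)/27, so the expected wait for the (k+1)-th is 27/(27-k).
E[T] = 27/27 + 27/26 + 27/25 + ... + 27/2 + 27/1 = 27·H_{27}.
H_{27} = 3.891, so E[T] = 105.069.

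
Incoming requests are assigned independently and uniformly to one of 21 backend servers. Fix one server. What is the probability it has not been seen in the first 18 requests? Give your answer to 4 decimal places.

0.4155

Each request misses the fixed server with probability (21-1)/21 = 20/21, independently.
P(still missing after 18) = (20/21)^18 = 0.41552.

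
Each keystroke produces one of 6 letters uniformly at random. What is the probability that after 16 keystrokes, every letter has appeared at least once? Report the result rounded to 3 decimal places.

By inclusion–exclusion over which letters are missing,
P(all seen) = Σ_{j=0}^{6} (-1)^j C(6,j)((6-j)/6)^16
= 1.0000 - 0.3245 + 0.0228 - 0.0003 + 0.0000 - 0.0000 + 0.0000
= 0.6980.

0.698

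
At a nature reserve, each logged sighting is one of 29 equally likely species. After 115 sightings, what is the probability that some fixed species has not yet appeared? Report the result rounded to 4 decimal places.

On each sighting the fixed species fails to appear with probability 28/29.
P(still missing after 115) = (28/29)^115 = 0.01768.

0.0177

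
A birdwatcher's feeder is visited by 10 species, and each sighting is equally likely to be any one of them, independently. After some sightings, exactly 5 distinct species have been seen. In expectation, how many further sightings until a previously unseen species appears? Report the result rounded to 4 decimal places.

Each sighting yields a new species with probability (10-5)/10 = 5/10, so the wait is geometric with mean 10/5.
E = 10/5 = 2.00000.

2.0000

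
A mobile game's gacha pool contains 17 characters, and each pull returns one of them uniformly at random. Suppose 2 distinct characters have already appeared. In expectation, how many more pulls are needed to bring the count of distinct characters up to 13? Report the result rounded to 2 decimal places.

20.99

The wait to go from k to k+1 distinct characters is geometric with mean 17/(17-k).
Sum over k = 2,...,12: E = 17/15 + 17/14 + 17/13 + ... + 17/6 + 17/5 = 20.993.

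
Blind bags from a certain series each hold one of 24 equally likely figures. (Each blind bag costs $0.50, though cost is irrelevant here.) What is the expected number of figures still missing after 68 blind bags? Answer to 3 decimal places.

For each figure, P(unseen after 68) = (23/24)^68 = 0.0554.
By linearity of expectation, E[unseen] = 24·(23/24)^68 = 1.3284.

1.328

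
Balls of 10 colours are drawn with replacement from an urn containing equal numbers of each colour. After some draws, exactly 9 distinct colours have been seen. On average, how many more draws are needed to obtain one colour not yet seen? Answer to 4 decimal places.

Each draw yields a new colour with probability (10-9)/10 = 1/10, so the wait is geometric with mean 10/1.
E = 10/1 = 10.00000.

10.0000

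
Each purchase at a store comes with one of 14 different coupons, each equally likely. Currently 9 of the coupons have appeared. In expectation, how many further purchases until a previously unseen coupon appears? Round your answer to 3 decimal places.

Each purchase yields a new coupon with probability (14-9)/14 = 5/14, so the wait is geometric with mean 14/5.
E = 14/5 = 2.8000.

2.800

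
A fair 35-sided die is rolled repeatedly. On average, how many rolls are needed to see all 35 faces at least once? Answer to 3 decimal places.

After k distinct faces have appeared, the next roll gives a new one with probability (35-k)/35, so the expected wait for the (k+1)-th is 35/(35-k).
E[T] = 35/35 + 35/34 + 35/33 + ... + 35/2 + 35/1 = 35·H_{35}.
H_{35} = 4.1468, so E[T] = 145.1373.

145.137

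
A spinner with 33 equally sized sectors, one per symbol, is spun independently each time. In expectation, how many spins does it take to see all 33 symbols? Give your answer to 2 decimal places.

After k distinct symbols have appeared, the next spin gives a new one with probability (33-k)/33, so the expected wait for the (k+1)-th is 33/(33-k).
E[T] = 33/33 + 33/32 + 33/31 + ... + 33/2 + 33/1 = 33·H_{33}.
H_{33} = 4.089, so E[T] = 134.930.

134.93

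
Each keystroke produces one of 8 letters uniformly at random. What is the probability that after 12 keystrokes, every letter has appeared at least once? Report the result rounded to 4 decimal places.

0.0933

Let A_i be the event that letter i is missing after 12 keystrokes. By inclusion–exclusion on the A_i,
P(all seen) = Σ_{j=0}^{8} (-1)^j C(8,j)((8-j)/8)^12
= 1.00000 - 1.61134 + 0.88694 - 0.19895 + 0.01709 - 0.00043 + 0.00000 - 0.00000 + 0.00000
= 0.09331.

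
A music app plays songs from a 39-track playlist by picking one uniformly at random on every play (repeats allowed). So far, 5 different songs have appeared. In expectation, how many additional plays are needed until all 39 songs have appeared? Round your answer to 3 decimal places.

160.610

The wait to go from k to k+1 distinct songs is geometric with mean 39/(39-k).
Sum over k = 5,...,38: E = 39/34 + 39/33 + 39/32 + ... + 39/2 + 39/1 = 160.6102.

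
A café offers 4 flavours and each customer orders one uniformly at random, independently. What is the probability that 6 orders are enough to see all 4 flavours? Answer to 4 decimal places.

0.3809

By inclusion–exclusion over which flavours are missing,
P(all seen) = Σ_{j=0}^{4} (-1)^j C(4,j)((4-j)/4)^6
= 1.00000 - 0.71191 + 0.09375 - 0.00098 + 0.00000
= 0.38086.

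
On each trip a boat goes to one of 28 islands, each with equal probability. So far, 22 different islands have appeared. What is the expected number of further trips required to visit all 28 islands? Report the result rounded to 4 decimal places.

With k distinct islands already seen, the next new one takes an expected 28/(28-k) trips.
Sum over k = 22,...,27: E = 28/6 + 28/5 + 28/4 + 28/3 + 28/2 + 28/1 = 68.60000.

68.6000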